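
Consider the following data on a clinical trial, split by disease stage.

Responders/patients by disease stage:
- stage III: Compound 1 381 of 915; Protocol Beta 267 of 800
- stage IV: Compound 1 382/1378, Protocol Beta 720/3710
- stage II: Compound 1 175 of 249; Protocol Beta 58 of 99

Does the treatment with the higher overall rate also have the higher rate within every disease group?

Stage III: Compound 1 381/915 = 41.6%, Protocol Beta 267/800 = 33.4% → Compound 1
Stage IV: Compound 1 382/1378 = 27.7%, Protocol Beta 720/3710 = 19.4% → Compound 1
Stage II: Compound 1 175/249 = 70.3%, Protocol Beta 58/99 = 58.6% → Compound 1
Overall: Compound 1 938/2542 = 36.9%, Protocol Beta 1045/4609 = 22.7% → Compound 1
Compound 1 wins overall and in every disease group — no reversal.

Yes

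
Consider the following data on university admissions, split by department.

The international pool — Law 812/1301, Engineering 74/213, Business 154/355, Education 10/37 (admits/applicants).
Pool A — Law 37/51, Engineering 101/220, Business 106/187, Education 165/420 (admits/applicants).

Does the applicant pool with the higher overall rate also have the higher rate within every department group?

No

Law: the international pool 812/1301 = 62.4%, Pool A 37/51 = 72.5% → Pool A
Engineering: the international pool 74/213 = 34.7%, Pool A 101/220 = 45.9% → Pool A
Business: the international pool 154/355 = 43.4%, Pool A 106/187 = 56.7% → Pool A
Education: the international pool 10/37 = 27.0%, Pool A 165/420 = 39.3% → Pool A
Overall: the international pool 1050/1906 = 55.1%, Pool A 409/878 = 46.6% → the international pool
Pool A wins each department group but the international pool wins overall — the comparison reverses. Pool A's applicants skew toward Education, which has a lower base rate.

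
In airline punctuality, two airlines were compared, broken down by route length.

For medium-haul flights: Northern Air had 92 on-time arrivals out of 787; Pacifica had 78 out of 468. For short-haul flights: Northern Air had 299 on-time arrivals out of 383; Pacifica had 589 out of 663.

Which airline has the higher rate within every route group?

Medium-haul: Northern Air 92/787 = 11.7%, Pacifica 78/468 = 16.7% → Pacifica
Short-haul: Northern Air 299/383 = 78.1%, Pacifica 589/663 = 88.8% → Pacifica
Pacifica has the higher rate in both groups.

Pacifica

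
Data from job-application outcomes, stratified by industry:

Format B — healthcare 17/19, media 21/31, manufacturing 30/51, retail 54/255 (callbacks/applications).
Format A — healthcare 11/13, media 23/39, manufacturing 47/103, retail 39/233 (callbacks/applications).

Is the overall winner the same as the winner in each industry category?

Healthcare: Format B 17/19 = 89.5%, Format A 11/13 = 84.6% → Format B
Media: Format B 21/31 = 67.7%, Format A 23/39 = 59.0% → Format B
Manufacturing: Format B 30/51 = 58.8%, Format A 47/103 = 45.6% → Format B
Retail: Format B 54/255 = 21.2%, Format A 39/233 = 16.7% → Format B
Overall: Format B 122/356 = 34.3%, Format A 120/388 = 30.9% → Format B
Format B wins overall and in every industry group — no reversal.

Yes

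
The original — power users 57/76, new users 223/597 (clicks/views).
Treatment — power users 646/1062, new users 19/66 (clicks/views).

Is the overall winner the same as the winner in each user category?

No

Power users: the original 57/76 = 75.0%, Treatment 646/1062 = 60.8% → the original
New users: the original 223/597 = 37.4%, Treatment 19/66 = 28.8% → the original
Overall: the original 280/673 = 41.6%, Treatment 665/1128 = 59.0% → Treatment
The original wins each user group but Treatment wins overall — the comparison reverses. The original's views skew toward new users, which has a lower base rate.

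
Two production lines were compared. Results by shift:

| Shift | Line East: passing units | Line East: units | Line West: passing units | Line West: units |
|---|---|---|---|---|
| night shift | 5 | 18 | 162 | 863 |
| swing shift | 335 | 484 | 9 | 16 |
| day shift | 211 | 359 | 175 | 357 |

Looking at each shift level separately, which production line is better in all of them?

Line East

Night shift: Line East 5/18 = 27.8%, Line West 162/863 = 18.8% → Line East
Swing shift: Line East 335/484 = 69.2%, Line West 9/16 = 56.2% → Line East
Day shift: Line East 211/359 = 58.8%, Line West 175/357 = 49.0% → Line East
Line East has the higher rate in all 3 groups.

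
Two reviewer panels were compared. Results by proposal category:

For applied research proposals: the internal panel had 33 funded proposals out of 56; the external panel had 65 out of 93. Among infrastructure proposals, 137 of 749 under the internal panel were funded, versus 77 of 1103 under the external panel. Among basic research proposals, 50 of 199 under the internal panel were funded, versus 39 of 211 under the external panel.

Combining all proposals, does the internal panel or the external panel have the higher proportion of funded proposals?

the internal panel

Applied research: the internal panel 33/56 = 58.9%, the external panel 65/93 = 69.9% → the external panel
Infrastructure: the internal panel 137/749 = 18.3%, the external panel 77/1103 = 7.0% → the internal panel
Basic research: the internal panel 50/199 = 25.1%, the external panel 39/211 = 18.5% → the internal panel
Overall: the internal panel 220/1004 = 21.9%, the external panel 181/1407 = 12.9% → the internal panel
(Neither sweeps every proposal group, but the internal panel has the higher pooled rate.)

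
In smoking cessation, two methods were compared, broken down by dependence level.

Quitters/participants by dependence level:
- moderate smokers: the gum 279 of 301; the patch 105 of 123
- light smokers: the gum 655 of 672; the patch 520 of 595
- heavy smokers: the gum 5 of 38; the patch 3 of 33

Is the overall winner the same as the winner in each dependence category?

Yes

Moderate smokers: the gum 279/301 = 92.7%, the patch 105/123 = 85.4% → the gum
Light smokers: the gum 655/672 = 97.5%, the patch 520/595 = 87.4% → the gum
Heavy smokers: the gum 5/38 = 13.2%, the patch 3/33 = 9.1% → the gum
Overall: the gum 939/1011 = 92.9%, the patch 628/751 = 83.6% → the gum
The gum wins overall and in every dependence group — no reversal.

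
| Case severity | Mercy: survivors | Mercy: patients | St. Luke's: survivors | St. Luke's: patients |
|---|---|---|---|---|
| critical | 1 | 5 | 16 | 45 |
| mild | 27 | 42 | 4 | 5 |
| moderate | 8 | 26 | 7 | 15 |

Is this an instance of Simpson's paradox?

Yes

Critical: Mercy 1/5 = 20.0%, St. Luke's 16/45 = 35.6% → St. Luke's
Mild: Mercy 27/42 = 64.3%, St. Luke's 4/5 = 80.0% → St. Luke's
Moderate: Mercy 8/26 = 30.8%, St. Luke's 7/15 = 46.7% → St. Luke's
Overall: Mercy 36/73 = 49.3%, St. Luke's 27/65 = 41.5% → Mercy
St. Luke's wins each case group but Mercy wins overall — the comparison reverses. St. Luke's's patients skew toward critical, which has a lower base rate.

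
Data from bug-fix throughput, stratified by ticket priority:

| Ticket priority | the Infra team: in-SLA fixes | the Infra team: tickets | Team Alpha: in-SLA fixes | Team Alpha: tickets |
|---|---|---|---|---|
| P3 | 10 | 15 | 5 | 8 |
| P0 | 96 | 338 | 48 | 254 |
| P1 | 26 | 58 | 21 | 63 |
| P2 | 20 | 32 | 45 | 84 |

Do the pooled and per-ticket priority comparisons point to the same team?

P3: the Infra team 10/15 = 66.7%, Team Alpha 5/8 = 62.5% → the Infra team
P0: the Infra team 96/338 = 28.4%, Team Alpha 48/254 = 18.9% → the Infra team
P1: the Infra team 26/58 = 44.8%, Team Alpha 21/63 = 33.3% → the Infra team
P2: the Infra team 20/32 = 62.5%, Team Alpha 45/84 = 53.6% → the Infra team
Overall: the Infra team 152/443 = 34.3%, Team Alpha 119/409 = 29.1% → the Infra team
The Infra team wins overall and in every ticket group — no reversal.

Yes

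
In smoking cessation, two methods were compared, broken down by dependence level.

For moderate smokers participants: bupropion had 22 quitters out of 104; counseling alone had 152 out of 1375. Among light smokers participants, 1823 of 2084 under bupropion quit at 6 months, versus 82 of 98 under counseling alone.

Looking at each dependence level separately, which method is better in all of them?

bupropion

Moderate smokers: bupropion 22/104 = 21.2%, counseling alone 152/1375 = 11.1% → bupropion
Light smokers: bupropion 1823/2084 = 87.5%, counseling alone 82/98 = 83.7% → bupropion
Bupropion has the higher rate in both groups.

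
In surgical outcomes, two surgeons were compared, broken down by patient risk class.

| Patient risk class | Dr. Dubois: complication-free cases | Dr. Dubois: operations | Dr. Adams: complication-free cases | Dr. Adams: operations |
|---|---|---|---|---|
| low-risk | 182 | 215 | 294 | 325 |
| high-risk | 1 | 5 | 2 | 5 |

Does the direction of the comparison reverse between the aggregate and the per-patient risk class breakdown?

No

Low-risk: Dr. Dubois 182/215 = 84.7%, Dr. Adams 294/325 = 90.5% → Dr. Adams
High-risk: Dr. Dubois 1/5 = 20.0%, Dr. Adams 2/5 = 40.0% → Dr. Adams
Overall: Dr. Dubois 183/220 = 83.2%, Dr. Adams 296/330 = 89.7% → Dr. Adams
Dr. Adams wins overall and in every patient risk group — no reversal.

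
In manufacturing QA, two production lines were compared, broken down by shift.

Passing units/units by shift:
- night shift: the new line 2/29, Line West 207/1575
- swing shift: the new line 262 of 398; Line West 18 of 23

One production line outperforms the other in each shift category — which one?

Night shift: the new line 2/29 = 6.9%, Line West 207/1575 = 13.1% → Line West
Swing shift: the new line 262/398 = 65.8%, Line West 18/23 = 78.3% → Line West
Line West has the higher rate in both groups.

Line West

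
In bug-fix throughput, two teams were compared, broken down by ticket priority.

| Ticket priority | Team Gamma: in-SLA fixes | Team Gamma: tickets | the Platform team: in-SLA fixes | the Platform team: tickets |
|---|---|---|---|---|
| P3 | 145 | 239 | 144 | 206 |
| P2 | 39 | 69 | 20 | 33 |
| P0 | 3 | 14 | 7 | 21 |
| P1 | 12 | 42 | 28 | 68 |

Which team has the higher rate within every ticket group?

the Platform team

P3: Team Gamma 145/239 = 60.7%, the Platform team 144/206 = 69.9% → the Platform team
P2: Team Gamma 39/69 = 56.5%, the Platform team 20/33 = 60.6% → the Platform team
P0: Team Gamma 3/14 = 21.4%, the Platform team 7/21 = 33.3% → the Platform team
P1: Team Gamma 12/42 = 28.6%, the Platform team 28/68 = 41.2% → the Platform team
The Platform team has the higher rate in all 4 groups.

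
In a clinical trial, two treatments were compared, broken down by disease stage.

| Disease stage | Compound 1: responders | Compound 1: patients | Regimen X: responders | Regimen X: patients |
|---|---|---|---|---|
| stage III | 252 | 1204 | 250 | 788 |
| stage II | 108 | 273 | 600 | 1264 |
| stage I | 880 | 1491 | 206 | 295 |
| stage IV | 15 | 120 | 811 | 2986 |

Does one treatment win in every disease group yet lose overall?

Stage III: Compound 1 252/1204 = 20.9%, Regimen X 250/788 = 31.7% → Regimen X
Stage II: Compound 1 108/273 = 39.6%, Regimen X 600/1264 = 47.5% → Regimen X
Stage I: Compound 1 880/1491 = 59.0%, Regimen X 206/295 = 69.8% → Regimen X
Stage IV: Compound 1 15/120 = 12.5%, Regimen X 811/2986 = 27.2% → Regimen X
Overall: Compound 1 1255/3088 = 40.6%, Regimen X 1867/5333 = 35.0% → Compound 1
Regimen X wins each disease group but Compound 1 wins overall — the comparison reverses. Regimen X's patients skew toward stage IV, which has a lower base rate.

Yes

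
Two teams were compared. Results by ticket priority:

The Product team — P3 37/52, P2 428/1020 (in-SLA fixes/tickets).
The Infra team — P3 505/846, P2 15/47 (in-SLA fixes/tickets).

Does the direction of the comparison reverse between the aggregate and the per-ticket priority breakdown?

Yes

P3: the Product team 37/52 = 71.2%, the Infra team 505/846 = 59.7% → the Product team
P2: the Product team 428/1020 = 42.0%, the Infra team 15/47 = 31.9% → the Product team
Overall: the Product team 465/1072 = 43.4%, the Infra team 520/893 = 58.2% → the Infra team
The Product team wins each ticket group but the Infra team wins overall — the comparison reverses. The Product team's tickets skew toward P2, which has a lower base rate.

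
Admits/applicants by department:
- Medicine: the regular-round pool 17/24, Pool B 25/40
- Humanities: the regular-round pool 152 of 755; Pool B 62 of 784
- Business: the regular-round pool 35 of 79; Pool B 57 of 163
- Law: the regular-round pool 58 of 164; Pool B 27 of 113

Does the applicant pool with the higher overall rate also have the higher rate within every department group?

Yes

Medicine: the regular-round pool 17/24 = 70.8%, Pool B 25/40 = 62.5% → the regular-round pool
Humanities: the regular-round pool 152/755 = 20.1%, Pool B 62/784 = 7.9% → the regular-round pool
Business: the regular-round pool 35/79 = 44.3%, Pool B 57/163 = 35.0% → the regular-round pool
Law: the regular-round pool 58/164 = 35.4%, Pool B 27/113 = 23.9% → the regular-round pool
Overall: the regular-round pool 262/1022 = 25.6%, Pool B 171/1100 = 15.5% → the regular-round pool
The regular-round pool wins overall and in every department group — no reversal.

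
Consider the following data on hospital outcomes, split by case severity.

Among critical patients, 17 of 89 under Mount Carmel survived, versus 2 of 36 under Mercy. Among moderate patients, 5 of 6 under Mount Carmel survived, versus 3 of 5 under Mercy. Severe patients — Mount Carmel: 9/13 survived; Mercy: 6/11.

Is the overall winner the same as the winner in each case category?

Yes

Critical: Mount Carmel 17/89 = 19.1%, Mercy 2/36 = 5.6% → Mount Carmel
Moderate: Mount Carmel 5/6 = 83.3%, Mercy 3/5 = 60.0% → Mount Carmel
Severe: Mount Carmel 9/13 = 69.2%, Mercy 6/11 = 54.5% → Mount Carmel
Overall: Mount Carmel 31/108 = 28.7%, Mercy 11/52 = 21.2% → Mount Carmel
Mount Carmel wins overall and in every case group — no reversal.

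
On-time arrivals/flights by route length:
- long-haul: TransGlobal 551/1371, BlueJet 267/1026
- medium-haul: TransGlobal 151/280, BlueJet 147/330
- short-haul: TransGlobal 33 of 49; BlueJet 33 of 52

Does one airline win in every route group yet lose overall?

Long-haul: TransGlobal 551/1371 = 40.2%, BlueJet 267/1026 = 26.0% → TransGlobal
Medium-haul: TransGlobal 151/280 = 53.9%, BlueJet 147/330 = 44.5% → TransGlobal
Short-haul: TransGlobal 33/49 = 67.3%, BlueJet 33/52 = 63.5% → TransGlobal
Overall: TransGlobal 735/1700 = 43.2%, BlueJet 447/1408 = 31.7% → TransGlobal
TransGlobal wins overall and in every route group — no reversal.

No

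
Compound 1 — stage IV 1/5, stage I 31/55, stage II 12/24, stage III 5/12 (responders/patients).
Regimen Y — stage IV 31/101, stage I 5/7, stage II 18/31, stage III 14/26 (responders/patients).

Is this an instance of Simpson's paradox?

Yes

Stage IV: Compound 1 1/5 = 20.0%, Regimen Y 31/101 = 30.7% → Regimen Y
Stage I: Compound 1 31/55 = 56.4%, Regimen Y 5/7 = 71.4% → Regimen Y
Stage II: Compound 1 12/24 = 50.0%, Regimen Y 18/31 = 58.1% → Regimen Y
Stage III: Compound 1 5/12 = 41.7%, Regimen Y 14/26 = 53.8% → Regimen Y
Overall: Compound 1 49/96 = 51.0%, Regimen Y 68/165 = 41.2% → Compound 1
Regimen Y wins each disease group but Compound 1 wins overall — the comparison reverses. Regimen Y's patients skew toward stage IV, which has a lower base rate.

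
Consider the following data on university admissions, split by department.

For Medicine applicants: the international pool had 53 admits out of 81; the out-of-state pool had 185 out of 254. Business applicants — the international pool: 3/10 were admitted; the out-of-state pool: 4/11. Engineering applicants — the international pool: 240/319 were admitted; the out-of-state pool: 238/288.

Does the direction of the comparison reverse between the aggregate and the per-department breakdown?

Medicine: the international pool 53/81 = 65.4%, the out-of-state pool 185/254 = 72.8% → the out-of-state pool
Business: the international pool 3/10 = 30.0%, the out-of-state pool 4/11 = 36.4% → the out-of-state pool
Engineering: the international pool 240/319 = 75.2%, the out-of-state pool 238/288 = 82.6% → the out-of-state pool
Overall: the international pool 296/410 = 72.2%, the out-of-state pool 427/553 = 77.2% → the out-of-state pool
The out-of-state pool wins overall and in every department group — no reversal.

No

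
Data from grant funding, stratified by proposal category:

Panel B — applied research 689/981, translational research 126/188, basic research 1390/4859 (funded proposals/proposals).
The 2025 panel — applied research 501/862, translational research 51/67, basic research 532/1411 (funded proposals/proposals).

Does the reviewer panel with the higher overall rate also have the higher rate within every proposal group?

Applied research: Panel B 689/981 = 70.2%, the 2025 panel 501/862 = 58.1% → Panel B
Translational research: Panel B 126/188 = 67.0%, the 2025 panel 51/67 = 76.1% → the 2025 panel
Basic research: Panel B 1390/4859 = 28.6%, the 2025 panel 532/1411 = 37.7% → the 2025 panel
Overall: Panel B 2205/6028 = 36.6%, the 2025 panel 1084/2340 = 46.3% → the 2025 panel
Neither sweeps: Panel B wins 1 of 3 groups, the 2025 panel wins 2. The 2025 panel wins overall but not every group — no Simpson reversal.

No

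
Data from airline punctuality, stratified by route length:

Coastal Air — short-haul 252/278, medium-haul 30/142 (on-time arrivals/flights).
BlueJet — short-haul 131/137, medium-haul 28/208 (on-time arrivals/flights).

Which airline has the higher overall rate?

Short-haul: Coastal Air 252/278 = 90.6%, BlueJet 131/137 = 95.6% → BlueJet
Medium-haul: Coastal Air 30/142 = 21.1%, BlueJet 28/208 = 13.5% → Coastal Air
Overall: Coastal Air 282/420 = 67.1%, BlueJet 159/345 = 46.1% → Coastal Air
(Neither sweeps every route group, but Coastal Air has the higher pooled rate.)

Coastal Air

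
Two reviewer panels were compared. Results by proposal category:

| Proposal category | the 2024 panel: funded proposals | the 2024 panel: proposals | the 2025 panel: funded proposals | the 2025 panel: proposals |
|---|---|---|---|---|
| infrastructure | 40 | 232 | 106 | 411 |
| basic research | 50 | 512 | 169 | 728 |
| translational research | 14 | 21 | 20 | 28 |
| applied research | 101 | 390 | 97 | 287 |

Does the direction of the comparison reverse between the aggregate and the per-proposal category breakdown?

Infrastructure: the 2024 panel 40/232 = 17.2%, the 2025 panel 106/411 = 25.8% → the 2025 panel
Basic research: the 2024 panel 50/512 = 9.8%, the 2025 panel 169/728 = 23.2% → the 2025 panel
Translational research: the 2024 panel 14/21 = 66.7%, the 2025 panel 20/28 = 71.4% → the 2025 panel
Applied research: the 2024 panel 101/390 = 25.9%, the 2025 panel 97/287 = 33.8% → the 2025 panel
Overall: the 2024 panel 205/1155 = 17.7%, the 2025 panel 392/1454 = 27.0% → the 2025 panel
The 2025 panel wins overall and in every proposal group — no reversal.

No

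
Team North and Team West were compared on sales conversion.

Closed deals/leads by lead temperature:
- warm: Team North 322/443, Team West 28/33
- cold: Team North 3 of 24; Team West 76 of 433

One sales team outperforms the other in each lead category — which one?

Team West

Warm: Team North 322/443 = 72.7%, Team West 28/33 = 84.8% → Team West
Cold: Team North 3/24 = 12.5%, Team West 76/433 = 17.6% → Team West
Team West has the higher rate in both groups.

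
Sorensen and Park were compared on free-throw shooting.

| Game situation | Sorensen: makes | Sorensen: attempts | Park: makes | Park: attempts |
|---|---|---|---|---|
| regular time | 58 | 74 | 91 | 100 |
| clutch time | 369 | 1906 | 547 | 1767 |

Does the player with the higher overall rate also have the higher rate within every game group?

Regular time: Sorensen 58/74 = 78.4%, Park 91/100 = 91.0% → Park
Clutch time: Sorensen 369/1906 = 19.4%, Park 547/1767 = 31.0% → Park
Overall: Sorensen 427/1980 = 21.6%, Park 638/1867 = 34.2% → Park
Park wins overall and in every game group — no reversal.

Yes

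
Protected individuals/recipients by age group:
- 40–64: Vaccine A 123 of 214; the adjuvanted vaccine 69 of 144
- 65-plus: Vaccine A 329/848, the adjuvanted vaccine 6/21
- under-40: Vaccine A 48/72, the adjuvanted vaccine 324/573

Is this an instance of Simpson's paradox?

Yes

40–64: Vaccine A 123/214 = 57.5%, the adjuvanted vaccine 69/144 = 47.9% → Vaccine A
65-plus: Vaccine A 329/848 = 38.8%, the adjuvanted vaccine 6/21 = 28.6% → Vaccine A
Under-40: Vaccine A 48/72 = 66.7%, the adjuvanted vaccine 324/573 = 56.5% → Vaccine A
Overall: Vaccine A 500/1134 = 44.1%, the adjuvanted vaccine 399/738 = 54.1% → the adjuvanted vaccine
Vaccine A wins each age group but the adjuvanted vaccine wins overall — the comparison reverses. Vaccine A's recipients skew toward 65-plus, which has a lower base rate.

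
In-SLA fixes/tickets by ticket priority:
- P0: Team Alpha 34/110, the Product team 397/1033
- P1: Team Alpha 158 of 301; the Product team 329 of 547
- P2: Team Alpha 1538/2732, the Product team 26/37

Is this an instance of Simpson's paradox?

Yes

P0: Team Alpha 34/110 = 30.9%, the Product team 397/1033 = 38.4% → the Product team
P1: Team Alpha 158/301 = 52.5%, the Product team 329/547 = 60.1% → the Product team
P2: Team Alpha 1538/2732 = 56.3%, the Product team 26/37 = 70.3% → the Product team
Overall: Team Alpha 1730/3143 = 55.0%, the Product team 752/1617 = 46.5% → Team Alpha
The Product team wins each ticket group but Team Alpha wins overall — the comparison reverses. The Product team's tickets skew toward P0, which has a lower base rate.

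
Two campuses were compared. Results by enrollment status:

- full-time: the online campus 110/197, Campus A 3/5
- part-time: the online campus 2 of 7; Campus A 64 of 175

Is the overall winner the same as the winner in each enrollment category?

No

Full-time: the online campus 110/197 = 55.8%, Campus A 3/5 = 60.0% → Campus A
Part-time: the online campus 2/7 = 28.6%, Campus A 64/175 = 36.6% → Campus A
Overall: the online campus 112/204 = 54.9%, Campus A 67/180 = 37.2% → the online campus
Campus A wins each enrollment group but the online campus wins overall — the comparison reverses. Campus A's students skew toward part-time, which has a lower base rate.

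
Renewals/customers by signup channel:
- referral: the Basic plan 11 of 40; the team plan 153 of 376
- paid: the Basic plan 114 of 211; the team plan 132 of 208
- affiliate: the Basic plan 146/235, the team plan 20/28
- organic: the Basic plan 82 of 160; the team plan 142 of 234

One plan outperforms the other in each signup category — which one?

Referral: the Basic plan 11/40 = 27.5%, the team plan 153/376 = 40.7% → the team plan
Paid: the Basic plan 114/211 = 54.0%, the team plan 132/208 = 63.5% → the team plan
Affiliate: the Basic plan 146/235 = 62.1%, the team plan 20/28 = 71.4% → the team plan
Organic: the Basic plan 82/160 = 51.2%, the team plan 142/234 = 60.7% → the team plan
The team plan has the higher rate in all 4 groups.

the team plan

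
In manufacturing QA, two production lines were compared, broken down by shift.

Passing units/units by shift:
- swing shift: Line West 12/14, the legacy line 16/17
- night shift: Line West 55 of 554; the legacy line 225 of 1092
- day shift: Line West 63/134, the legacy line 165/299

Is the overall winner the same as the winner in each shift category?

Yes

Swing shift: Line West 12/14 = 85.7%, the legacy line 16/17 = 94.1% → the legacy line
Night shift: Line West 55/554 = 9.9%, the legacy line 225/1092 = 20.6% → the legacy line
Day shift: Line West 63/134 = 47.0%, the legacy line 165/299 = 55.2% → the legacy line
Overall: Line West 130/702 = 18.5%, the legacy line 406/1408 = 28.8% → the legacy line
The legacy line wins overall and in every shift group — no reversal.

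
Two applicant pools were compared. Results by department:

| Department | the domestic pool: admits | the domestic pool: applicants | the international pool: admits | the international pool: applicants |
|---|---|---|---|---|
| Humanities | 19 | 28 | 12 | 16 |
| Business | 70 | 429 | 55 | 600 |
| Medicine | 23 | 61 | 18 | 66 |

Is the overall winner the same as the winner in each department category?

Humanities: the domestic pool 19/28 = 67.9%, the international pool 12/16 = 75.0% → the international pool
Business: the domestic pool 70/429 = 16.3%, the international pool 55/600 = 9.2% → the domestic pool
Medicine: the domestic pool 23/61 = 37.7%, the international pool 18/66 = 27.3% → the domestic pool
Overall: the domestic pool 112/518 = 21.6%, the international pool 85/682 = 12.5% → the domestic pool
Neither sweeps: the domestic pool wins 2 of 3 groups, the international pool wins 1. The domestic pool wins overall but not every group — no Simpson reversal.

No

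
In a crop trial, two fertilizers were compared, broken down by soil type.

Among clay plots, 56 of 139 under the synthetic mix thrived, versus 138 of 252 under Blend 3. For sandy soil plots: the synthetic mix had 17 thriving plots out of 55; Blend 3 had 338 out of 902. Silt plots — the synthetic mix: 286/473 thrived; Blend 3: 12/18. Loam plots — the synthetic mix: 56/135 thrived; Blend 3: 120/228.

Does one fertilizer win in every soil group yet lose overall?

Yes

Clay: the synthetic mix 56/139 = 40.3%, Blend 3 138/252 = 54.8% → Blend 3
Sandy soil: the synthetic mix 17/55 = 30.9%, Blend 3 338/902 = 37.5% → Blend 3
Silt: the synthetic mix 286/473 = 60.5%, Blend 3 12/18 = 66.7% → Blend 3
Loam: the synthetic mix 56/135 = 41.5%, Blend 3 120/228 = 52.6% → Blend 3
Overall: the synthetic mix 415/802 = 51.7%, Blend 3 608/1400 = 43.4% → the synthetic mix
Blend 3 wins each soil group but the synthetic mix wins overall — the comparison reverses. Blend 3's plots skew toward sandy soil, which has a lower base rate.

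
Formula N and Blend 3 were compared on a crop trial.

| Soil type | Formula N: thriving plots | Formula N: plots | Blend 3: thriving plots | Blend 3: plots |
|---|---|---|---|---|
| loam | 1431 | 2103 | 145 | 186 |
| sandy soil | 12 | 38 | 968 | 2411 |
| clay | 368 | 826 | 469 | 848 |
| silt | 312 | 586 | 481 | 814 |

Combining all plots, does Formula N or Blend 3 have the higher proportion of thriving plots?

Loam: Formula N 1431/2103 = 68.0%, Blend 3 145/186 = 78.0% → Blend 3
Sandy soil: Formula N 12/38 = 31.6%, Blend 3 968/2411 = 40.1% → Blend 3
Clay: Formula N 368/826 = 44.6%, Blend 3 469/848 = 55.3% → Blend 3
Silt: Formula N 312/586 = 53.2%, Blend 3 481/814 = 59.1% → Blend 3
Overall: Formula N 2123/3553 = 59.8%, Blend 3 2063/4259 = 48.4% → Formula N
(Blend 3 wins every soil group but Formula N wins overall — Blend 3's plots skew toward the low-rate sandy soil group.)

Formula N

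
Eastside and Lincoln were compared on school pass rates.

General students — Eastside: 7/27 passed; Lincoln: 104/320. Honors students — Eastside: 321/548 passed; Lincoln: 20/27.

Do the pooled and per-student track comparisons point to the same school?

No

General: Eastside 7/27 = 25.9%, Lincoln 104/320 = 32.5% → Lincoln
Honors: Eastside 321/548 = 58.6%, Lincoln 20/27 = 74.1% → Lincoln
Overall: Eastside 328/575 = 57.0%, Lincoln 124/347 = 35.7% → Eastside
Lincoln wins each student group but Eastside wins overall — the comparison reverses. Lincoln's students skew toward general, which has a lower base rate.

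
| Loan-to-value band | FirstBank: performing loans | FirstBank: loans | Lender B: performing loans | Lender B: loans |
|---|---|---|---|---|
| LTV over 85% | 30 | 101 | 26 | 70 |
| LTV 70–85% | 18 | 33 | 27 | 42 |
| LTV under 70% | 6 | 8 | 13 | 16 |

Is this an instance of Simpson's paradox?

LTV over 85%: FirstBank 30/101 = 29.7%, Lender B 26/70 = 37.1% → Lender B
LTV 70–85%: FirstBank 18/33 = 54.5%, Lender B 27/42 = 64.3% → Lender B
LTV under 70%: FirstBank 6/8 = 75.0%, Lender B 13/16 = 81.2% → Lender B
Overall: FirstBank 54/142 = 38.0%, Lender B 66/128 = 51.6% → Lender B
Lender B wins overall and in every loan-to-value group — no reversal.

No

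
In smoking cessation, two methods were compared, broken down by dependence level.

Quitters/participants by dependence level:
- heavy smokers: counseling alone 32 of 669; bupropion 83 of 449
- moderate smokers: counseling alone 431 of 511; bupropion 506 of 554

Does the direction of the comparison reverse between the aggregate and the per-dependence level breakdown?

Heavy smokers: counseling alone 32/669 = 4.8%, bupropion 83/449 = 18.5% → bupropion
Moderate smokers: counseling alone 431/511 = 84.3%, bupropion 506/554 = 91.3% → bupropion
Overall: counseling alone 463/1180 = 39.2%, bupropion 589/1003 = 58.7% → bupropion
Bupropion wins overall and in every dependence group — no reversal.

No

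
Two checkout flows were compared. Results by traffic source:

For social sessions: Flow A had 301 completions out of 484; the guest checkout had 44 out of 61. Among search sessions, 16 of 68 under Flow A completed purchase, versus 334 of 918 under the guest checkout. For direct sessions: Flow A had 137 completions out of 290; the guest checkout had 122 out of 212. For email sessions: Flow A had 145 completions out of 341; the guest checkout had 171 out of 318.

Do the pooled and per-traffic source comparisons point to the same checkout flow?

No

Social: Flow A 301/484 = 62.2%, the guest checkout 44/61 = 72.1% → the guest checkout
Search: Flow A 16/68 = 23.5%, the guest checkout 334/918 = 36.4% → the guest checkout
Direct: Flow A 137/290 = 47.2%, the guest checkout 122/212 = 57.5% → the guest checkout
Email: Flow A 145/341 = 42.5%, the guest checkout 171/318 = 53.8% → the guest checkout
Overall: Flow A 599/1183 = 50.6%, the guest checkout 671/1509 = 44.5% → Flow A
The guest checkout wins each traffic group but Flow A wins overall — the comparison reverses. The guest checkout's sessions skew toward search, which has a lower base rate.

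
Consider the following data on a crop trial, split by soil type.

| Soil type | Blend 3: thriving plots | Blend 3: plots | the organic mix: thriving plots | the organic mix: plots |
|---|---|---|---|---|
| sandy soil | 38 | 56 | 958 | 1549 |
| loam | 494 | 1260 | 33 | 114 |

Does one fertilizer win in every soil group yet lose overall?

Yes

Sandy soil: Blend 3 38/56 = 67.9%, the organic mix 958/1549 = 61.8% → Blend 3
Loam: Blend 3 494/1260 = 39.2%, the organic mix 33/114 = 28.9% → Blend 3
Overall: Blend 3 532/1316 = 40.4%, the organic mix 991/1663 = 59.6% → the organic mix
Blend 3 wins each soil group but the organic mix wins overall — the comparison reverses. Blend 3's plots skew toward loam, which has a lower base rate.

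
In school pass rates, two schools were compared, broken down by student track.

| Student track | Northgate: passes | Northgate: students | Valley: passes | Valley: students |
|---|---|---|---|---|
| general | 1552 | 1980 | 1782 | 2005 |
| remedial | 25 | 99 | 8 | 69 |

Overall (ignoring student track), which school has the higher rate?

General: Northgate 1552/1980 = 78.4%, Valley 1782/2005 = 88.9% → Valley
Remedial: Northgate 25/99 = 25.3%, Valley 8/69 = 11.6% → Northgate
Overall: Northgate 1577/2079 = 75.9%, Valley 1790/2074 = 86.3% → Valley
(Neither sweeps every student group, but Valley has the higher pooled rate.)

Valley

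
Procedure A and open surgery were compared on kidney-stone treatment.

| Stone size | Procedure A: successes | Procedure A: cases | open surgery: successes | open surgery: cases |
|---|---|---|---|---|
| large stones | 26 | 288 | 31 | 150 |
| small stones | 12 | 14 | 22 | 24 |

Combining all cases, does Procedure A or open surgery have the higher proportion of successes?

open surgery

Large stones: Procedure A 26/288 = 9.0%, open surgery 31/150 = 20.7% → open surgery
Small stones: Procedure A 12/14 = 85.7%, open surgery 22/24 = 91.7% → open surgery
Overall: Procedure A 38/302 = 12.6%, open surgery 53/174 = 30.5% → open surgery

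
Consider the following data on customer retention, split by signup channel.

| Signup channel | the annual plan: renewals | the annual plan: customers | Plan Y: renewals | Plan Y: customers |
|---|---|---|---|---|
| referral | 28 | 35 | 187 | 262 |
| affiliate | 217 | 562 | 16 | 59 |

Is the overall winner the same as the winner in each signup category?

Referral: the annual plan 28/35 = 80.0%, Plan Y 187/262 = 71.4% → the annual plan
Affiliate: the annual plan 217/562 = 38.6%, Plan Y 16/59 = 27.1% → the annual plan
Overall: the annual plan 245/597 = 41.0%, Plan Y 203/321 = 63.2% → Plan Y
The annual plan wins each signup group but Plan Y wins overall — the comparison reverses. The annual plan's customers skew toward affiliate, which has a lower base rate.

No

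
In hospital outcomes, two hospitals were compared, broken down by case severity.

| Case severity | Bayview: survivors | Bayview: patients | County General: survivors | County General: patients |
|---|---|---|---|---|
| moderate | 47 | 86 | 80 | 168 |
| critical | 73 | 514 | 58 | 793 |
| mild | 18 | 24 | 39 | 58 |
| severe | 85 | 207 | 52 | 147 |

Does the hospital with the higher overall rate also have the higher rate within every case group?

Moderate: Bayview 47/86 = 54.7%, County General 80/168 = 47.6% → Bayview
Critical: Bayview 73/514 = 14.2%, County General 58/793 = 7.3% → Bayview
Mild: Bayview 18/24 = 75.0%, County General 39/58 = 67.2% → Bayview
Severe: Bayview 85/207 = 41.1%, County General 52/147 = 35.4% → Bayview
Overall: Bayview 223/831 = 26.8%, County General 229/1166 = 19.6% → Bayview
Bayview wins overall and in every case group — no reversal.

Yes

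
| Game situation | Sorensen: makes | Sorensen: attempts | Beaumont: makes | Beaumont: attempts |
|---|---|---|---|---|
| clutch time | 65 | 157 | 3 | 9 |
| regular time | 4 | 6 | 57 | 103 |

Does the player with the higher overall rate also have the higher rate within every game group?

No

Clutch time: Sorensen 65/157 = 41.4%, Beaumont 3/9 = 33.3% → Sorensen
Regular time: Sorensen 4/6 = 66.7%, Beaumont 57/103 = 55.3% → Sorensen
Overall: Sorensen 69/163 = 42.3%, Beaumont 60/112 = 53.6% → Beaumont
Sorensen wins each game group but Beaumont wins overall — the comparison reverses. Sorensen's attempts skew toward clutch time, which has a lower base rate.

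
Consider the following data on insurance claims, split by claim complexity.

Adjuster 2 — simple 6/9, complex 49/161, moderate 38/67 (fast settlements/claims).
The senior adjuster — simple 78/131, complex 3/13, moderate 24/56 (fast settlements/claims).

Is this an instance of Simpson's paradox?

Simple: Adjuster 2 6/9 = 66.7%, the senior adjuster 78/131 = 59.5% → Adjuster 2
Complex: Adjuster 2 49/161 = 30.4%, the senior adjuster 3/13 = 23.1% → Adjuster 2
Moderate: Adjuster 2 38/67 = 56.7%, the senior adjuster 24/56 = 42.9% → Adjuster 2
Overall: Adjuster 2 93/237 = 39.2%, the senior adjuster 105/200 = 52.5% → the senior adjuster
Adjuster 2 wins each claim group but the senior adjuster wins overall — the comparison reverses. Adjuster 2's claims skew toward complex, which has a lower base rate.

Yes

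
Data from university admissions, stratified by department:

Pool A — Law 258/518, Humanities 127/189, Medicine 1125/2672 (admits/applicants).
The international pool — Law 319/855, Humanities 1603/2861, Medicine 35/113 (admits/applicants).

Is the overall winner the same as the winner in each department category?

Law: Pool A 258/518 = 49.8%, the international pool 319/855 = 37.3% → Pool A
Humanities: Pool A 127/189 = 67.2%, the international pool 1603/2861 = 56.0% → Pool A
Medicine: Pool A 1125/2672 = 42.1%, the international pool 35/113 = 31.0% → Pool A
Overall: Pool A 1510/3379 = 44.7%, the international pool 1957/3829 = 51.1% → the international pool
Pool A wins each department group but the international pool wins overall — the comparison reverses. Pool A's applicants skew toward Medicine, which has a lower base rate.

No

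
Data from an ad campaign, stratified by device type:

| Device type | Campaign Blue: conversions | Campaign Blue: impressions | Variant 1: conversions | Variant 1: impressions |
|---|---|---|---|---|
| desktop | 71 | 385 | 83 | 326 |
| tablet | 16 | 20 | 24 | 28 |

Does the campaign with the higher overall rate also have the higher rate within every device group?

Yes

Desktop: Campaign Blue 71/385 = 18.4%, Variant 1 83/326 = 25.5% → Variant 1
Tablet: Campaign Blue 16/20 = 80.0%, Variant 1 24/28 = 85.7% → Variant 1
Overall: Campaign Blue 87/405 = 21.5%, Variant 1 107/354 = 30.2% → Variant 1
Variant 1 wins overall and in every device group — no reversal.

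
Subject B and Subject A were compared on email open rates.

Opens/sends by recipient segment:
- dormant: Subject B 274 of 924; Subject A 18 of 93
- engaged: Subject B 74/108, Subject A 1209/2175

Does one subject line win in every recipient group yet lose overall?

Dormant: Subject B 274/924 = 29.7%, Subject A 18/93 = 19.4% → Subject B
Engaged: Subject B 74/108 = 68.5%, Subject A 1209/2175 = 55.6% → Subject B
Overall: Subject B 348/1032 = 33.7%, Subject A 1227/2268 = 54.1% → Subject A
Subject B wins each recipient group but Subject A wins overall — the comparison reverses. Subject B's sends skew toward dormant, which has a lower base rate.

Yes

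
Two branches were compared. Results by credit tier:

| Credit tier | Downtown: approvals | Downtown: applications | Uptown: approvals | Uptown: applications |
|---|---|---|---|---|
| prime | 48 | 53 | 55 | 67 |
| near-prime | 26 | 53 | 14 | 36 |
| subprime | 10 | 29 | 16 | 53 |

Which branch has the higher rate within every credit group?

Prime: Downtown 48/53 = 90.6%, Uptown 55/67 = 82.1% → Downtown
Near-prime: Downtown 26/53 = 49.1%, Uptown 14/36 = 38.9% → Downtown
Subprime: Downtown 10/29 = 34.5%, Uptown 16/53 = 30.2% → Downtown
Downtown has the higher rate in all 3 groups.

Downtown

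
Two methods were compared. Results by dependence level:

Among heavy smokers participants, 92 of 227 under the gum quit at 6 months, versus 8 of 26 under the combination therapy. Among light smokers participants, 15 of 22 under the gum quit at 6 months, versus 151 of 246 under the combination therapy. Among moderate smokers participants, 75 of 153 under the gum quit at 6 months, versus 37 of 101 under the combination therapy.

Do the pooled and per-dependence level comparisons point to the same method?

No

Heavy smokers: the gum 92/227 = 40.5%, the combination therapy 8/26 = 30.8% → the gum
Light smokers: the gum 15/22 = 68.2%, the combination therapy 151/246 = 61.4% → the gum
Moderate smokers: the gum 75/153 = 49.0%, the combination therapy 37/101 = 36.6% → the gum
Overall: the gum 182/402 = 45.3%, the combination therapy 196/373 = 52.5% → the combination therapy
The gum wins each dependence group but the combination therapy wins overall — the comparison reverses. The gum's participants skew toward heavy smokers, which has a lower base rate.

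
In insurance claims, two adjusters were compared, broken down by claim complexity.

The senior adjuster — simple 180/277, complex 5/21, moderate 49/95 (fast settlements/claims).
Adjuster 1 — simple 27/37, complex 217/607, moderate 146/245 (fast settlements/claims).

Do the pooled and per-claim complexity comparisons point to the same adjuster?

Simple: the senior adjuster 180/277 = 65.0%, Adjuster 1 27/37 = 73.0% → Adjuster 1
Complex: the senior adjuster 5/21 = 23.8%, Adjuster 1 217/607 = 35.7% → Adjuster 1
Moderate: the senior adjuster 49/95 = 51.6%, Adjuster 1 146/245 = 59.6% → Adjuster 1
Overall: the senior adjuster 234/393 = 59.5%, Adjuster 1 390/889 = 43.9% → the senior adjuster
Adjuster 1 wins each claim group but the senior adjuster wins overall — the comparison reverses. Adjuster 1's claims skew toward complex, which has a lower base rate.

No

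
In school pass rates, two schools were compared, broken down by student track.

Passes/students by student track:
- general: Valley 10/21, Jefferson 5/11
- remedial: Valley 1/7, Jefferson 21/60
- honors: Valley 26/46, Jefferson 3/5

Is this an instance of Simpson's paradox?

No

General: Valley 10/21 = 47.6%, Jefferson 5/11 = 45.5% → Valley
Remedial: Valley 1/7 = 14.3%, Jefferson 21/60 = 35.0% → Jefferson
Honors: Valley 26/46 = 56.5%, Jefferson 3/5 = 60.0% → Jefferson
Overall: Valley 37/74 = 50.0%, Jefferson 29/76 = 38.2% → Valley
Neither sweeps: Valley wins 1 of 3 groups, Jefferson wins 2. Valley wins overall but not every group — no Simpson reversal.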